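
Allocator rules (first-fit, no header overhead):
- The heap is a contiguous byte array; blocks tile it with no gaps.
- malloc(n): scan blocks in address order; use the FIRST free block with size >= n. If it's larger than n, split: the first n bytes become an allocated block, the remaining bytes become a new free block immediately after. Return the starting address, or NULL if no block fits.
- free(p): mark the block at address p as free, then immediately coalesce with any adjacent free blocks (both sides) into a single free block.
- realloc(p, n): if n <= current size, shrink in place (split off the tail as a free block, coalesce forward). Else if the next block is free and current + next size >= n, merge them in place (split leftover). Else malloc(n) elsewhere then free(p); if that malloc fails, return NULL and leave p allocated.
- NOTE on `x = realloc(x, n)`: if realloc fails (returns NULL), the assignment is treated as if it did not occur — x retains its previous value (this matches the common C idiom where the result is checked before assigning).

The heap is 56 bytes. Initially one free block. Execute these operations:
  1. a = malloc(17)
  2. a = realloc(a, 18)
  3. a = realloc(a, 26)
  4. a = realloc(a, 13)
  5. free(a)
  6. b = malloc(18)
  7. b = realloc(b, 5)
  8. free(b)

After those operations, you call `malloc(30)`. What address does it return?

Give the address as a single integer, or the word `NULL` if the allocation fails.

Answer: 0

Derivation:
Op 1: a = malloc(17) -> a = 0; heap: [0-16 ALLOC][17-55 FREE]
Op 2: a = realloc(a, 18) -> a = 0; heap: [0-17 ALLOC][18-55 FREE]
Op 3: a = realloc(a, 26) -> a = 0; heap: [0-25 ALLOC][26-55 FREE]
Op 4: a = realloc(a, 13) -> a = 0; heap: [0-12 ALLOC][13-55 FREE]
Op 5: free(a) -> (freed a); heap: [0-55 FREE]
Op 6: b = malloc(18) -> b = 0; heap: [0-17 ALLOC][18-55 FREE]
Op 7: b = realloc(b, 5) -> b = 0; heap: [0-4 ALLOC][5-55 FREE]
Op 8: free(b) -> (freed b); heap: [0-55 FREE]
malloc(30): first-fit scan over [0-55 FREE] -> 0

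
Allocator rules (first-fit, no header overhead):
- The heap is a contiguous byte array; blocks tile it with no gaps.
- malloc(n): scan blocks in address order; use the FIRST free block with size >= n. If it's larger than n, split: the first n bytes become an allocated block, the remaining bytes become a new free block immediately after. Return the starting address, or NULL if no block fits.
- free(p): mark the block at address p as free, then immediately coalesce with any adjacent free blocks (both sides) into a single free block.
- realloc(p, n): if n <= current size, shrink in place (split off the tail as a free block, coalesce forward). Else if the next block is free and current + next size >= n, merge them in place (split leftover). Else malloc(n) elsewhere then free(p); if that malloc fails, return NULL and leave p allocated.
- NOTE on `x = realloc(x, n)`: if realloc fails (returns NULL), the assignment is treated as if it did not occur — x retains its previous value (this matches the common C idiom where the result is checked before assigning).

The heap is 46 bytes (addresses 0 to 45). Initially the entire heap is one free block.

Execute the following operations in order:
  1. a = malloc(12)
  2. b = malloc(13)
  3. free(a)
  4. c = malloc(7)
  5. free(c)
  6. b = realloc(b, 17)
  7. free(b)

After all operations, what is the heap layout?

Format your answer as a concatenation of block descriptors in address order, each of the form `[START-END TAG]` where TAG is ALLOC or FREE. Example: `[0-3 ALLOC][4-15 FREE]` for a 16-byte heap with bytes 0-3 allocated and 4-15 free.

Op 1: a = malloc(12) -> a = 0; heap: [0-11 ALLOC][12-45 FREE]
Op 2: b = malloc(13) -> b = 12; heap: [0-11 ALLOC][12-24 ALLOC][25-45 FREE]
Op 3: free(a) -> (freed a); heap: [0-11 FREE][12-24 ALLOC][25-45 FREE]
Op 4: c = malloc(7) -> c = 0; heap: [0-6 ALLOC][7-11 FREE][12-24 ALLOC][25-45 FREE]
Op 5: free(c) -> (freed c); heap: [0-11 FREE][12-24 ALLOC][25-45 FREE]
Op 6: b = realloc(b, 17) -> b = 12; heap: [0-11 FREE][12-28 ALLOC][29-45 FREE]
Op 7: free(b) -> (freed b); heap: [0-45 FREE]

Answer: [0-45 FREE]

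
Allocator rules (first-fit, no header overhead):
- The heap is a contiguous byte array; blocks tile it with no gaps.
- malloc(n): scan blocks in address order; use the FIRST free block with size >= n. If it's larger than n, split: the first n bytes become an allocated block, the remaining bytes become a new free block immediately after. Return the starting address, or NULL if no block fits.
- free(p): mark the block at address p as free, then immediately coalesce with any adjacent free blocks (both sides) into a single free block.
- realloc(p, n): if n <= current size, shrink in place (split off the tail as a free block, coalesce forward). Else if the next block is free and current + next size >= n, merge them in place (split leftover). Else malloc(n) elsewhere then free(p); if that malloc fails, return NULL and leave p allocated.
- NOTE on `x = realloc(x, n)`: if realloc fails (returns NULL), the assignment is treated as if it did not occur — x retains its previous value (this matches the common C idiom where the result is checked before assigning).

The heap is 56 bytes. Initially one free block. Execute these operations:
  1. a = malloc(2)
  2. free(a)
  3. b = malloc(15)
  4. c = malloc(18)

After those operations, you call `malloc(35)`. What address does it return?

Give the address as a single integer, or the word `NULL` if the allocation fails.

Answer: NULL

Derivation:
Op 1: a = malloc(2) -> a = 0; heap: [0-1 ALLOC][2-55 FREE]
Op 2: free(a) -> (freed a); heap: [0-55 FREE]
Op 3: b = malloc(15) -> b = 0; heap: [0-14 ALLOC][15-55 FREE]
Op 4: c = malloc(18) -> c = 15; heap: [0-14 ALLOC][15-32 ALLOC][33-55 FREE]
malloc(35): first-fit scan over [0-14 ALLOC][15-32 ALLOC][33-55 FREE] -> NULL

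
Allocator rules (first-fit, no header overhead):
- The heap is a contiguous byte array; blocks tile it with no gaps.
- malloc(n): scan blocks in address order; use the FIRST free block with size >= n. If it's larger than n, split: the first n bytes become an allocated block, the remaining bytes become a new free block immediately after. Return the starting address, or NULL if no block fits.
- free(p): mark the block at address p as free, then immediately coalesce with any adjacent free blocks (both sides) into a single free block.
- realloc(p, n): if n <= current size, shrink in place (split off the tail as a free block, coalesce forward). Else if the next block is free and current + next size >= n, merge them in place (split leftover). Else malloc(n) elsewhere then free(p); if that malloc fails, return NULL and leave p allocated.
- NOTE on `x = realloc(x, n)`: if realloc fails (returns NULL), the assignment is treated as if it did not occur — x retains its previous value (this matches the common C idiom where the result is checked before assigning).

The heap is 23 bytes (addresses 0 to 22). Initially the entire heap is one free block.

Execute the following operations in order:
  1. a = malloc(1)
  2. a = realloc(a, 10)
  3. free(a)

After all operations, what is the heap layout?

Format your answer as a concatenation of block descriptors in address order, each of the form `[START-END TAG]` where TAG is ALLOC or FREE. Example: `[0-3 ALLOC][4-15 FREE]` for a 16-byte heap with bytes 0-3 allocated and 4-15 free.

Op 1: a = malloc(1) -> a = 0; heap: [0-0 ALLOC][1-22 FREE]
Op 2: a = realloc(a, 10) -> a = 0; heap: [0-9 ALLOC][10-22 FREE]
Op 3: free(a) -> (freed a); heap: [0-22 FREE]

Answer: [0-22 FREE]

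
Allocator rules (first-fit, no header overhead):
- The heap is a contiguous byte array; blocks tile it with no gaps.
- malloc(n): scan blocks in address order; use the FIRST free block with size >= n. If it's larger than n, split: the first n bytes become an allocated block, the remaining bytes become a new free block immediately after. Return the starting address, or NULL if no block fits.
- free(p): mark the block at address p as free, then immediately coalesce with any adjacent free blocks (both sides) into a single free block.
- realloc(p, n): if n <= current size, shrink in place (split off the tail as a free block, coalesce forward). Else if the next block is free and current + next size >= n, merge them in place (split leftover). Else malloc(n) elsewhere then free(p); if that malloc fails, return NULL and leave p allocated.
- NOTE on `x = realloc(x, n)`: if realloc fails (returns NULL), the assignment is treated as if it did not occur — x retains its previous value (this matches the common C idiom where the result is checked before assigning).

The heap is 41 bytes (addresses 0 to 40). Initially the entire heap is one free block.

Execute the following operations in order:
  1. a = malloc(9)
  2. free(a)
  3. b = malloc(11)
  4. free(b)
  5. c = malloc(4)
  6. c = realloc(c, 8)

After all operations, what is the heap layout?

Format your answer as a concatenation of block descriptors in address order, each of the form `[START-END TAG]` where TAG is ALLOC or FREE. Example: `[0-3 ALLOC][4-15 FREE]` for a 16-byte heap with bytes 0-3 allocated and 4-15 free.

Answer: [0-7 ALLOC][8-40 FREE]

Derivation:
Op 1: a = malloc(9) -> a = 0; heap: [0-8 ALLOC][9-40 FREE]
Op 2: free(a) -> (freed a); heap: [0-40 FREE]
Op 3: b = malloc(11) -> b = 0; heap: [0-10 ALLOC][11-40 FREE]
Op 4: free(b) -> (freed b); heap: [0-40 FREE]
Op 5: c = malloc(4) -> c = 0; heap: [0-3 ALLOC][4-40 FREE]
Op 6: c = realloc(c, 8) -> c = 0; heap: [0-7 ALLOC][8-40 FREE]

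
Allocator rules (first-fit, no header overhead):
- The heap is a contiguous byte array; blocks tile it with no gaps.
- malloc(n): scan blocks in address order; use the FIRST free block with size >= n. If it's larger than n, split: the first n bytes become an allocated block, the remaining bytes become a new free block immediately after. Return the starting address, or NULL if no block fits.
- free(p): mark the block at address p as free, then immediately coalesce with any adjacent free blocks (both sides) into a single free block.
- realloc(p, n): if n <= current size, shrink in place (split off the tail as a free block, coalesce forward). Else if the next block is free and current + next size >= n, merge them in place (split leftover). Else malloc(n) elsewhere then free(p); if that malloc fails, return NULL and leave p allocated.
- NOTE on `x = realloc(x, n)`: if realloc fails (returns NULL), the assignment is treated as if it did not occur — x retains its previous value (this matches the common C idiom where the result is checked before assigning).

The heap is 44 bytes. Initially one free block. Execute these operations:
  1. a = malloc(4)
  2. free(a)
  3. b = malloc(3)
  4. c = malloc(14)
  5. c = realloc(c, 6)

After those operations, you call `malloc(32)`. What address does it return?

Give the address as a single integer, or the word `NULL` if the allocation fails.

Op 1: a = malloc(4) -> a = 0; heap: [0-3 ALLOC][4-43 FREE]
Op 2: free(a) -> (freed a); heap: [0-43 FREE]
Op 3: b = malloc(3) -> b = 0; heap: [0-2 ALLOC][3-43 FREE]
Op 4: c = malloc(14) -> c = 3; heap: [0-2 ALLOC][3-16 ALLOC][17-43 FREE]
Op 5: c = realloc(c, 6) -> c = 3; heap: [0-2 ALLOC][3-8 ALLOC][9-43 FREE]
malloc(32): first-fit scan over [0-2 ALLOC][3-8 ALLOC][9-43 FREE] -> 9

Answer: 9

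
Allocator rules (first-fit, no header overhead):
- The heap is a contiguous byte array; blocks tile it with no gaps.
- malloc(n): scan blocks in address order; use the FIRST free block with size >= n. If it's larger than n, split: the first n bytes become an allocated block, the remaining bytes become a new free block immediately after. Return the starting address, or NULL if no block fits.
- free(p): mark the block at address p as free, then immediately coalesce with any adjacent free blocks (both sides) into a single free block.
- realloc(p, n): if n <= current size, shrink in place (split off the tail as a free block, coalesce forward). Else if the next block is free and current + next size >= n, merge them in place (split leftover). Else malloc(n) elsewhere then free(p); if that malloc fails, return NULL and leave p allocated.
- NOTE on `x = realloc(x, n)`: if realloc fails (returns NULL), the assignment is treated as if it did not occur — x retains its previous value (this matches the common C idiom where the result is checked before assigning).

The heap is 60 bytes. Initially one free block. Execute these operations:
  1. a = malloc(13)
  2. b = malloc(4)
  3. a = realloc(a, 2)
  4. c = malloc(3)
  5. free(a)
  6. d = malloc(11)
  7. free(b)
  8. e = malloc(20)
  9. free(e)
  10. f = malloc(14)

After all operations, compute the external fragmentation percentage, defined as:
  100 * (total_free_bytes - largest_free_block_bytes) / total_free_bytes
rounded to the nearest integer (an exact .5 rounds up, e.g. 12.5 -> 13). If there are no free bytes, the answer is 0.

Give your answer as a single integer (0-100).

Op 1: a = malloc(13) -> a = 0; heap: [0-12 ALLOC][13-59 FREE]
Op 2: b = malloc(4) -> b = 13; heap: [0-12 ALLOC][13-16 ALLOC][17-59 FREE]
Op 3: a = realloc(a, 2) -> a = 0; heap: [0-1 ALLOC][2-12 FREE][13-16 ALLOC][17-59 FREE]
Op 4: c = malloc(3) -> c = 2; heap: [0-1 ALLOC][2-4 ALLOC][5-12 FREE][13-16 ALLOC][17-59 FREE]
Op 5: free(a) -> (freed a); heap: [0-1 FREE][2-4 ALLOC][5-12 FREE][13-16 ALLOC][17-59 FREE]
Op 6: d = malloc(11) -> d = 17; heap: [0-1 FREE][2-4 ALLOC][5-12 FREE][13-16 ALLOC][17-27 ALLOC][28-59 FREE]
Op 7: free(b) -> (freed b); heap: [0-1 FREE][2-4 ALLOC][5-16 FREE][17-27 ALLOC][28-59 FREE]
Op 8: e = malloc(20) -> e = 28; heap: [0-1 FREE][2-4 ALLOC][5-16 FREE][17-27 ALLOC][28-47 ALLOC][48-59 FREE]
Op 9: free(e) -> (freed e); heap: [0-1 FREE][2-4 ALLOC][5-16 FREE][17-27 ALLOC][28-59 FREE]
Op 10: f = malloc(14) -> f = 28; heap: [0-1 FREE][2-4 ALLOC][5-16 FREE][17-27 ALLOC][28-41 ALLOC][42-59 FREE]
Free blocks: [2 12 18] total_free=32 largest=18 -> 100*(32-18)/32 = 1400/32 = 43.75 -> rounds to 44

Answer: 44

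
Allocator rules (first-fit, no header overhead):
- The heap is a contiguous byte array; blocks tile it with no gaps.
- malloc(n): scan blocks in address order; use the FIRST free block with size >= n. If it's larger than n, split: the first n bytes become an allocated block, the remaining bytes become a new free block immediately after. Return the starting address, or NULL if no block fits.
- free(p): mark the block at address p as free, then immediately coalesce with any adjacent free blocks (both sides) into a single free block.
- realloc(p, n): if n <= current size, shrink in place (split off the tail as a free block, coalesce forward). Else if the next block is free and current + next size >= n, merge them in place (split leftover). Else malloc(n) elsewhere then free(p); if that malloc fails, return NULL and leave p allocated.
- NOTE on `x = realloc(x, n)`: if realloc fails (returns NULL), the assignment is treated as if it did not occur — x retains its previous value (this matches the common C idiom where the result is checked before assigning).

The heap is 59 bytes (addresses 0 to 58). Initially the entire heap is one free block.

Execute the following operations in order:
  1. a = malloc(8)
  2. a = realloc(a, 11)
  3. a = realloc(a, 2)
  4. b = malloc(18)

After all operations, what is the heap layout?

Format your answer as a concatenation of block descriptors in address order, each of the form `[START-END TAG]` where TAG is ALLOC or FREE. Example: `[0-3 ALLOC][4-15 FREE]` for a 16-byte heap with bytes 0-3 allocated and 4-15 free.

Answer: [0-1 ALLOC][2-19 ALLOC][20-58 FREE]

Derivation:
Op 1: a = malloc(8) -> a = 0; heap: [0-7 ALLOC][8-58 FREE]
Op 2: a = realloc(a, 11) -> a = 0; heap: [0-10 ALLOC][11-58 FREE]
Op 3: a = realloc(a, 2) -> a = 0; heap: [0-1 ALLOC][2-58 FREE]
Op 4: b = malloc(18) -> b = 2; heap: [0-1 ALLOC][2-19 ALLOC][20-58 FREE]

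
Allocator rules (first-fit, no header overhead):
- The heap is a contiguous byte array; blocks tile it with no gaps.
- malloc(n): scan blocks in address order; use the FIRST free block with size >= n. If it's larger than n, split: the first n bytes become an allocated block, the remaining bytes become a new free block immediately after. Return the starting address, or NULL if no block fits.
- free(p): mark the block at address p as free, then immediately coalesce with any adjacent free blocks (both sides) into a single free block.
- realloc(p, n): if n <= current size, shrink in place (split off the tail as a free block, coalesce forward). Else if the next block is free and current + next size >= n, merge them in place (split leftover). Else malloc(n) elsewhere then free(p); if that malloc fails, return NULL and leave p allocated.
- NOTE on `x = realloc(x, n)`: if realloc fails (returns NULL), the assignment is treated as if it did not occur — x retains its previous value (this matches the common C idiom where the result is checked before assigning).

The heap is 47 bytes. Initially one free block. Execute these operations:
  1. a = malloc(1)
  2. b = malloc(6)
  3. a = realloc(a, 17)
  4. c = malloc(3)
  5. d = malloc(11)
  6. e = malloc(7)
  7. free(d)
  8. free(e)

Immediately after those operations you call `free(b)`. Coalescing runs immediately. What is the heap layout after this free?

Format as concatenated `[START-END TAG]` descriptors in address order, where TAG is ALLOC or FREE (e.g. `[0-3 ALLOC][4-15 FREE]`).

Answer: [0-6 FREE][7-23 ALLOC][24-26 ALLOC][27-46 FREE]

Derivation:
Op 1: a = malloc(1) -> a = 0; heap: [0-0 ALLOC][1-46 FREE]
Op 2: b = malloc(6) -> b = 1; heap: [0-0 ALLOC][1-6 ALLOC][7-46 FREE]
Op 3: a = realloc(a, 17) -> a = 7; heap: [0-0 FREE][1-6 ALLOC][7-23 ALLOC][24-46 FREE]
Op 4: c = malloc(3) -> c = 24; heap: [0-0 FREE][1-6 ALLOC][7-23 ALLOC][24-26 ALLOC][27-46 FREE]
Op 5: d = malloc(11) -> d = 27; heap: [0-0 FREE][1-6 ALLOC][7-23 ALLOC][24-26 ALLOC][27-37 ALLOC][38-46 FREE]
Op 6: e = malloc(7) -> e = 38; heap: [0-0 FREE][1-6 ALLOC][7-23 ALLOC][24-26 ALLOC][27-37 ALLOC][38-44 ALLOC][45-46 FREE]
Op 7: free(d) -> (freed d); heap: [0-0 FREE][1-6 ALLOC][7-23 ALLOC][24-26 ALLOC][27-37 FREE][38-44 ALLOC][45-46 FREE]
Op 8: free(e) -> (freed e); heap: [0-0 FREE][1-6 ALLOC][7-23 ALLOC][24-26 ALLOC][27-46 FREE]
free(b): b = 1 -> block [1-6 ALLOC]; mark free, coalesce with adjacent free neighbors -> [0-6 FREE][7-23 ALLOC][24-26 ALLOC][27-46 FREE]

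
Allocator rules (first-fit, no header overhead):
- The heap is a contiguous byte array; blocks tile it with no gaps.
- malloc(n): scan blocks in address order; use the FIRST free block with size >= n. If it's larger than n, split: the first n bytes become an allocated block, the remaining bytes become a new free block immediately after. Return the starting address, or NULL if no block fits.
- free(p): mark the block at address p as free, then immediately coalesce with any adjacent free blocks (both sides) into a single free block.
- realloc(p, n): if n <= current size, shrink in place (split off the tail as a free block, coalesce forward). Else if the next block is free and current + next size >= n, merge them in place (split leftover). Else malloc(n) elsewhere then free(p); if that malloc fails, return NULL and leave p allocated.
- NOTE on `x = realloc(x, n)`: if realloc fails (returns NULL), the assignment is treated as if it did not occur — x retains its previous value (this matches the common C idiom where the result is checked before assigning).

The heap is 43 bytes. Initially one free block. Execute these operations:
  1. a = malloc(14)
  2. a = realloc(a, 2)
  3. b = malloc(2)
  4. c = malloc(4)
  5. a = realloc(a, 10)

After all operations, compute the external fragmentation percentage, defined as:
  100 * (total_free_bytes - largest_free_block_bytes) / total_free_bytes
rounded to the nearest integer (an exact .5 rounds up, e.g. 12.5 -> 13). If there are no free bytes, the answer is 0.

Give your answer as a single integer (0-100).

Answer: 7

Derivation:
Op 1: a = malloc(14) -> a = 0; heap: [0-13 ALLOC][14-42 FREE]
Op 2: a = realloc(a, 2) -> a = 0; heap: [0-1 ALLOC][2-42 FREE]
Op 3: b = malloc(2) -> b = 2; heap: [0-1 ALLOC][2-3 ALLOC][4-42 FREE]
Op 4: c = malloc(4) -> c = 4; heap: [0-1 ALLOC][2-3 ALLOC][4-7 ALLOC][8-42 FREE]
Op 5: a = realloc(a, 10) -> a = 8; heap: [0-1 FREE][2-3 ALLOC][4-7 ALLOC][8-17 ALLOC][18-42 FREE]
Free blocks: [2 25] total_free=27 largest=25 -> 100*(27-25)/27 = 200/27 ≈ 7.407 -> rounds to 7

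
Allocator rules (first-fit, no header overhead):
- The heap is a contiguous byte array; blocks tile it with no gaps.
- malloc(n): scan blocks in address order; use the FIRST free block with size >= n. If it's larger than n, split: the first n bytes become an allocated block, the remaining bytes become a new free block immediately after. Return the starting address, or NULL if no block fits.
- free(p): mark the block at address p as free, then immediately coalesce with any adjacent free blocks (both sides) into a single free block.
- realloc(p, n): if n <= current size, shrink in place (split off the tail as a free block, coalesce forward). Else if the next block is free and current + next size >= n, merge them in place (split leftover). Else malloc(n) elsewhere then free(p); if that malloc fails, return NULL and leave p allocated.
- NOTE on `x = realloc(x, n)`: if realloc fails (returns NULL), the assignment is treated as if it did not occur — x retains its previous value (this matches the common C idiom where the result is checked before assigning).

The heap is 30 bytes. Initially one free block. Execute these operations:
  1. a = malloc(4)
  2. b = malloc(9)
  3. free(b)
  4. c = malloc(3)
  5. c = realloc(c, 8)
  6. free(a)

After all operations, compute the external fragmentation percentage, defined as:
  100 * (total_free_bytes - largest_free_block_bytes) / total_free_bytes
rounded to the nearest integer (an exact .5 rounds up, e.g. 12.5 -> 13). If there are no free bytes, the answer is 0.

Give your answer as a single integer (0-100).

Answer: 18

Derivation:
Op 1: a = malloc(4) -> a = 0; heap: [0-3 ALLOC][4-29 FREE]
Op 2: b = malloc(9) -> b = 4; heap: [0-3 ALLOC][4-12 ALLOC][13-29 FREE]
Op 3: free(b) -> (freed b); heap: [0-3 ALLOC][4-29 FREE]
Op 4: c = malloc(3) -> c = 4; heap: [0-3 ALLOC][4-6 ALLOC][7-29 FREE]
Op 5: c = realloc(c, 8) -> c = 4; heap: [0-3 ALLOC][4-11 ALLOC][12-29 FREE]
Op 6: free(a) -> (freed a); heap: [0-3 FREE][4-11 ALLOC][12-29 FREE]
Free blocks: [4 18] total_free=22 largest=18 -> 100*(22-18)/22 = 400/22 ≈ 18.182 -> rounds to 18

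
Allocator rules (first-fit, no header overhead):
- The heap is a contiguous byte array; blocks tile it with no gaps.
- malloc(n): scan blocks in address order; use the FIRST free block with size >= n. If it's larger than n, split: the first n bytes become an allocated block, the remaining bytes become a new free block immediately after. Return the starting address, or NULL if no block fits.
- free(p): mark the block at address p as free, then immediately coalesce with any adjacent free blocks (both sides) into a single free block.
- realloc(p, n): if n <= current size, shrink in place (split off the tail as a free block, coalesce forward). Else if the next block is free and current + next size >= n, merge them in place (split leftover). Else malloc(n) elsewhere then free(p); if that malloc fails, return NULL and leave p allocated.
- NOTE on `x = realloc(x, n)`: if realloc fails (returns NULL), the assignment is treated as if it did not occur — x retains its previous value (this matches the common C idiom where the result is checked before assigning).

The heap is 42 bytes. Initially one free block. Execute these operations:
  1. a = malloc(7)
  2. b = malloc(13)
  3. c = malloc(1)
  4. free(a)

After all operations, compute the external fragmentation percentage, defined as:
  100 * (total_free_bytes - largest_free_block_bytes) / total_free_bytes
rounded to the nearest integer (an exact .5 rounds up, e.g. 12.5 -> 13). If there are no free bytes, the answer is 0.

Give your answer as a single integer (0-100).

Op 1: a = malloc(7) -> a = 0; heap: [0-6 ALLOC][7-41 FREE]
Op 2: b = malloc(13) -> b = 7; heap: [0-6 ALLOC][7-19 ALLOC][20-41 FREE]
Op 3: c = malloc(1) -> c = 20; heap: [0-6 ALLOC][7-19 ALLOC][20-20 ALLOC][21-41 FREE]
Op 4: free(a) -> (freed a); heap: [0-6 FREE][7-19 ALLOC][20-20 ALLOC][21-41 FREE]
Free blocks: [7 21] total_free=28 largest=21 -> 100*(28-21)/28 = 700/28 = 25

Answer: 25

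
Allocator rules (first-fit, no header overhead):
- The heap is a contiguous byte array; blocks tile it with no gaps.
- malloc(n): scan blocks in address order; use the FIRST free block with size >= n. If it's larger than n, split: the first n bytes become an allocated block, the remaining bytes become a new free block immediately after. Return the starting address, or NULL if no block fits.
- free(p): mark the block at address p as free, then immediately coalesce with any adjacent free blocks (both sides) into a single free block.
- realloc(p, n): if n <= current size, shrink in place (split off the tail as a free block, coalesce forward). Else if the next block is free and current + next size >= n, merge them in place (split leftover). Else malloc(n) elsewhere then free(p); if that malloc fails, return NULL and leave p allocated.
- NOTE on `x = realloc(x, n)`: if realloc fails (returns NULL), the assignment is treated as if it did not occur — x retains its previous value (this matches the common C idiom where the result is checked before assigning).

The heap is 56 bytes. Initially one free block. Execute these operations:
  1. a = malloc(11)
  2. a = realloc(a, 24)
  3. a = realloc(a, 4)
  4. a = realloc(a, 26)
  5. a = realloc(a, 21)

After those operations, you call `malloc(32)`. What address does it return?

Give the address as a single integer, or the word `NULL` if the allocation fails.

Op 1: a = malloc(11) -> a = 0; heap: [0-10 ALLOC][11-55 FREE]
Op 2: a = realloc(a, 24) -> a = 0; heap: [0-23 ALLOC][24-55 FREE]
Op 3: a = realloc(a, 4) -> a = 0; heap: [0-3 ALLOC][4-55 FREE]
Op 4: a = realloc(a, 26) -> a = 0; heap: [0-25 ALLOC][26-55 FREE]
Op 5: a = realloc(a, 21) -> a = 0; heap: [0-20 ALLOC][21-55 FREE]
malloc(32): first-fit scan over [0-20 ALLOC][21-55 FREE] -> 21

Answer: 21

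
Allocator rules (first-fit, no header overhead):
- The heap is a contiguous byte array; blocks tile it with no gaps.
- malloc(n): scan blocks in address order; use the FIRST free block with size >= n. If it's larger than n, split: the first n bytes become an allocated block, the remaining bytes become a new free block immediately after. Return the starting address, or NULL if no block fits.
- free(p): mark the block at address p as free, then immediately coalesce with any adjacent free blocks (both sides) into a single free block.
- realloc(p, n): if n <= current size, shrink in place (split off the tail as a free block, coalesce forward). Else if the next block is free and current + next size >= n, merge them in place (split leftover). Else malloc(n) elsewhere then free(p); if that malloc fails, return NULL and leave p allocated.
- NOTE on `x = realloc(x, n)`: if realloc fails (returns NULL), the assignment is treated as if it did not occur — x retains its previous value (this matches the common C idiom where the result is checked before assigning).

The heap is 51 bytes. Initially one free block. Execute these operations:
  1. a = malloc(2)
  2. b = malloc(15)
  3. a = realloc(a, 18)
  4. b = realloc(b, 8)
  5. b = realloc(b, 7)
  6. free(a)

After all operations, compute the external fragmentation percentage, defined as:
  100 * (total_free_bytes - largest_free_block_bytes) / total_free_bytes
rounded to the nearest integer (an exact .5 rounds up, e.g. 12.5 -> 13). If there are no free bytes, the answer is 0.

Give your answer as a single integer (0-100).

Op 1: a = malloc(2) -> a = 0; heap: [0-1 ALLOC][2-50 FREE]
Op 2: b = malloc(15) -> b = 2; heap: [0-1 ALLOC][2-16 ALLOC][17-50 FREE]
Op 3: a = realloc(a, 18) -> a = 17; heap: [0-1 FREE][2-16 ALLOC][17-34 ALLOC][35-50 FREE]
Op 4: b = realloc(b, 8) -> b = 2; heap: [0-1 FREE][2-9 ALLOC][10-16 FREE][17-34 ALLOC][35-50 FREE]
Op 5: b = realloc(b, 7) -> b = 2; heap: [0-1 FREE][2-8 ALLOC][9-16 FREE][17-34 ALLOC][35-50 FREE]
Op 6: free(a) -> (freed a); heap: [0-1 FREE][2-8 ALLOC][9-50 FREE]
Free blocks: [2 42] total_free=44 largest=42 -> 100*(44-42)/44 = 200/44 ≈ 4.545 -> rounds to 5

Answer: 5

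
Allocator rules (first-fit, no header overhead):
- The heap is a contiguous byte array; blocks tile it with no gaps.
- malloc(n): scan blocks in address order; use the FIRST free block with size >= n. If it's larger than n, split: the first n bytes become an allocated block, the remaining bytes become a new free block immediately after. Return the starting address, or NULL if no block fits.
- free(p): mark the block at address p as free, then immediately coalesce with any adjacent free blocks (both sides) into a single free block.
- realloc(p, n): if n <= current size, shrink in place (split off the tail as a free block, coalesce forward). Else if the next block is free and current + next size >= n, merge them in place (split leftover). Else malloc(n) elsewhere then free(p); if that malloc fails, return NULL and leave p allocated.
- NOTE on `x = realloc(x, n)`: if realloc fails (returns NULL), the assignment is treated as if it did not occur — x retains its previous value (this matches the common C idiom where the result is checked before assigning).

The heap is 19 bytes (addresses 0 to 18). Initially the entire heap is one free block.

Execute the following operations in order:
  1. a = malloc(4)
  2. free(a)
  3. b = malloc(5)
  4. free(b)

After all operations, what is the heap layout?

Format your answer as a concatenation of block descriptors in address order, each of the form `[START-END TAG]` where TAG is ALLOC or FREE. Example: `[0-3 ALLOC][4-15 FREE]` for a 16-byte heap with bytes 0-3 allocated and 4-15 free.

Answer: [0-18 FREE]

Derivation:
Op 1: a = malloc(4) -> a = 0; heap: [0-3 ALLOC][4-18 FREE]
Op 2: free(a) -> (freed a); heap: [0-18 FREE]
Op 3: b = malloc(5) -> b = 0; heap: [0-4 ALLOC][5-18 FREE]
Op 4: free(b) -> (freed b); heap: [0-18 FREE]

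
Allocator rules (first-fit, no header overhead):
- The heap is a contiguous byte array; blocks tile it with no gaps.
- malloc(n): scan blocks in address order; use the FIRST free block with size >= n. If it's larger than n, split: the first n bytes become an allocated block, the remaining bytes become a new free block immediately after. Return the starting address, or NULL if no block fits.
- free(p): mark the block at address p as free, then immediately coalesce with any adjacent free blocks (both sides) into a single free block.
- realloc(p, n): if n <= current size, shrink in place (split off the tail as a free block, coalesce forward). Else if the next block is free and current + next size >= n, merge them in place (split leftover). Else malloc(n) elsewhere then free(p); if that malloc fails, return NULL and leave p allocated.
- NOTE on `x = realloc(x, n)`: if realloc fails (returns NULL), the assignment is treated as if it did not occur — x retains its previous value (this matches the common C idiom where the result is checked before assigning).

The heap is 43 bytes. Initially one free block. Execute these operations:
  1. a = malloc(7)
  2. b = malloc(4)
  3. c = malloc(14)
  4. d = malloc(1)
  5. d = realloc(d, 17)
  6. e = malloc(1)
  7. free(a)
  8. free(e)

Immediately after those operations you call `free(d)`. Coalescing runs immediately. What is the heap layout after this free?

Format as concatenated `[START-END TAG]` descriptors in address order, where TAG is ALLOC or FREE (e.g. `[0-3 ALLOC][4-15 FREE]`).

Answer: [0-6 FREE][7-10 ALLOC][11-24 ALLOC][25-42 FREE]

Derivation:
Op 1: a = malloc(7) -> a = 0; heap: [0-6 ALLOC][7-42 FREE]
Op 2: b = malloc(4) -> b = 7; heap: [0-6 ALLOC][7-10 ALLOC][11-42 FREE]
Op 3: c = malloc(14) -> c = 11; heap: [0-6 ALLOC][7-10 ALLOC][11-24 ALLOC][25-42 FREE]
Op 4: d = malloc(1) -> d = 25; heap: [0-6 ALLOC][7-10 ALLOC][11-24 ALLOC][25-25 ALLOC][26-42 FREE]
Op 5: d = realloc(d, 17) -> d = 25; heap: [0-6 ALLOC][7-10 ALLOC][11-24 ALLOC][25-41 ALLOC][42-42 FREE]
Op 6: e = malloc(1) -> e = 42; heap: [0-6 ALLOC][7-10 ALLOC][11-24 ALLOC][25-41 ALLOC][42-42 ALLOC]
Op 7: free(a) -> (freed a); heap: [0-6 FREE][7-10 ALLOC][11-24 ALLOC][25-41 ALLOC][42-42 ALLOC]
Op 8: free(e) -> (freed e); heap: [0-6 FREE][7-10 ALLOC][11-24 ALLOC][25-41 ALLOC][42-42 FREE]
free(d): d = 25 -> block [25-41 ALLOC]; mark free, coalesce with adjacent free neighbors -> [0-6 FREE][7-10 ALLOC][11-24 ALLOC][25-42 FREE]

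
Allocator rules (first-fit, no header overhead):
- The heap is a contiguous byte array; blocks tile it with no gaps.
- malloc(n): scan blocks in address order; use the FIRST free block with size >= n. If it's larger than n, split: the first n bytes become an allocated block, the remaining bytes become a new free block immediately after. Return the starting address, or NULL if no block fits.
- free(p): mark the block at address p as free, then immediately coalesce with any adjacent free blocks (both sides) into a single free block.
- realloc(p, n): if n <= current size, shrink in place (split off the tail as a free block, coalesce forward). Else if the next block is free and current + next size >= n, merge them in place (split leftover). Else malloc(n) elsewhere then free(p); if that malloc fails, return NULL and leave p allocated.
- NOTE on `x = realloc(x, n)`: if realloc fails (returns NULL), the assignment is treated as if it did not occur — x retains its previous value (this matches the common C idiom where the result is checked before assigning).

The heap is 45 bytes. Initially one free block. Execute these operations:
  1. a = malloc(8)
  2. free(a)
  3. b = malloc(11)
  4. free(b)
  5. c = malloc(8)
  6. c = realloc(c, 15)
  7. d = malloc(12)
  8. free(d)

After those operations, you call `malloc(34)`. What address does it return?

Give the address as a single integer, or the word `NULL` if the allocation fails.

Op 1: a = malloc(8) -> a = 0; heap: [0-7 ALLOC][8-44 FREE]
Op 2: free(a) -> (freed a); heap: [0-44 FREE]
Op 3: b = malloc(11) -> b = 0; heap: [0-10 ALLOC][11-44 FREE]
Op 4: free(b) -> (freed b); heap: [0-44 FREE]
Op 5: c = malloc(8) -> c = 0; heap: [0-7 ALLOC][8-44 FREE]
Op 6: c = realloc(c, 15) -> c = 0; heap: [0-14 ALLOC][15-44 FREE]
Op 7: d = malloc(12) -> d = 15; heap: [0-14 ALLOC][15-26 ALLOC][27-44 FREE]
Op 8: free(d) -> (freed d); heap: [0-14 ALLOC][15-44 FREE]
malloc(34): first-fit scan over [0-14 ALLOC][15-44 FREE] -> NULL

Answer: NULL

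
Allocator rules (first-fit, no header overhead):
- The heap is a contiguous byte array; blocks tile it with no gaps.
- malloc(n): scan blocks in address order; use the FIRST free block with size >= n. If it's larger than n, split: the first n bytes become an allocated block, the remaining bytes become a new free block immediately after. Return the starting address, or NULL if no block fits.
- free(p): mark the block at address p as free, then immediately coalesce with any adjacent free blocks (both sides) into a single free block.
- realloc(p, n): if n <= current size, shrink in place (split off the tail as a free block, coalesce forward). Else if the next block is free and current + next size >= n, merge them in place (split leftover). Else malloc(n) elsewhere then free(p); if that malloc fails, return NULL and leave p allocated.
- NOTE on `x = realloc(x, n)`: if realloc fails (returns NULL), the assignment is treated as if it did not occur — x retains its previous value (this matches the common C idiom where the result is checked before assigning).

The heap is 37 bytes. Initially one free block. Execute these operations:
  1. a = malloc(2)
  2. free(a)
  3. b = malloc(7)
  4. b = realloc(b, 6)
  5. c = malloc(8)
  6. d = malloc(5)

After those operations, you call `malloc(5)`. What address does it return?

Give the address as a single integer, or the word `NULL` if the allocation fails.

Answer: 19

Derivation:
Op 1: a = malloc(2) -> a = 0; heap: [0-1 ALLOC][2-36 FREE]
Op 2: free(a) -> (freed a); heap: [0-36 FREE]
Op 3: b = malloc(7) -> b = 0; heap: [0-6 ALLOC][7-36 FREE]
Op 4: b = realloc(b, 6) -> b = 0; heap: [0-5 ALLOC][6-36 FREE]
Op 5: c = malloc(8) -> c = 6; heap: [0-5 ALLOC][6-13 ALLOC][14-36 FREE]
Op 6: d = malloc(5) -> d = 14; heap: [0-5 ALLOC][6-13 ALLOC][14-18 ALLOC][19-36 FREE]
malloc(5): first-fit scan over [0-5 ALLOC][6-13 ALLOC][14-18 ALLOC][19-36 FREE] -> 19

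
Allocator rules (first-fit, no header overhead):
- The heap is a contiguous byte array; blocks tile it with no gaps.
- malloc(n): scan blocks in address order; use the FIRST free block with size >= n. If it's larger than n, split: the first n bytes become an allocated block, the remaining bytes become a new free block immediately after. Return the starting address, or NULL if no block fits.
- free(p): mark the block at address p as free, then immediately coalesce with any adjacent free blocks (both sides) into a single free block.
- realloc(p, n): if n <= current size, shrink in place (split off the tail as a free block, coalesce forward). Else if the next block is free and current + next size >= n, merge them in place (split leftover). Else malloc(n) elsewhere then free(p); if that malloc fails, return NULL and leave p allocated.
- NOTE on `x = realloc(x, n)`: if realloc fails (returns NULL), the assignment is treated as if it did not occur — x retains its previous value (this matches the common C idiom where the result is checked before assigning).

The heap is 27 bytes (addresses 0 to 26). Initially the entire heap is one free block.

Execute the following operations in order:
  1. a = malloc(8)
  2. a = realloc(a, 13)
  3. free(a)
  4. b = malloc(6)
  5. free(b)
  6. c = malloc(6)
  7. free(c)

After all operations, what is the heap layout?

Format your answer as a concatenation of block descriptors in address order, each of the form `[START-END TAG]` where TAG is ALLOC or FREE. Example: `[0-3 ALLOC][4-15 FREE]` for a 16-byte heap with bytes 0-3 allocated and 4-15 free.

Op 1: a = malloc(8) -> a = 0; heap: [0-7 ALLOC][8-26 FREE]
Op 2: a = realloc(a, 13) -> a = 0; heap: [0-12 ALLOC][13-26 FREE]
Op 3: free(a) -> (freed a); heap: [0-26 FREE]
Op 4: b = malloc(6) -> b = 0; heap: [0-5 ALLOC][6-26 FREE]
Op 5: free(b) -> (freed b); heap: [0-26 FREE]
Op 6: c = malloc(6) -> c = 0; heap: [0-5 ALLOC][6-26 FREE]
Op 7: free(c) -> (freed c); heap: [0-26 FREE]

Answer: [0-26 FREE]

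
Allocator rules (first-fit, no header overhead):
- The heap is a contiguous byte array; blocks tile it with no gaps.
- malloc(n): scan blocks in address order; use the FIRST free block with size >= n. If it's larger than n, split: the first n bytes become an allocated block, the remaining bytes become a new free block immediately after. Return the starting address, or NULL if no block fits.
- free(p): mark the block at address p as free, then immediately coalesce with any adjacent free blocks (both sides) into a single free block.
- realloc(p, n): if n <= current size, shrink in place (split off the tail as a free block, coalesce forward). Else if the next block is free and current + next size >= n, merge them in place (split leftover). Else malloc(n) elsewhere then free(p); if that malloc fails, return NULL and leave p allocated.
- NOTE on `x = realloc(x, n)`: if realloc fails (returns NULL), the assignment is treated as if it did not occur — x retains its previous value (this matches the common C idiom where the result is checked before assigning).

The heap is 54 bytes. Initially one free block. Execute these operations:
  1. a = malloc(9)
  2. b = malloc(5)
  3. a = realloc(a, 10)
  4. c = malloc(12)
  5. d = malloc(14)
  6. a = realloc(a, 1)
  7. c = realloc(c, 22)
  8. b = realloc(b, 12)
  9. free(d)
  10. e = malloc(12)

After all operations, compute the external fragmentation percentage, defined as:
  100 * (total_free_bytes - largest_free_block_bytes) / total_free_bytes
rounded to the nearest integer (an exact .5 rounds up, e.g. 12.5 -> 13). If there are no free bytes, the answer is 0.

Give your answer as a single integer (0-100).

Op 1: a = malloc(9) -> a = 0; heap: [0-8 ALLOC][9-53 FREE]
Op 2: b = malloc(5) -> b = 9; heap: [0-8 ALLOC][9-13 ALLOC][14-53 FREE]
Op 3: a = realloc(a, 10) -> a = 14; heap: [0-8 FREE][9-13 ALLOC][14-23 ALLOC][24-53 FREE]
Op 4: c = malloc(12) -> c = 24; heap: [0-8 FREE][9-13 ALLOC][14-23 ALLOC][24-35 ALLOC][36-53 FREE]
Op 5: d = malloc(14) -> d = 36; heap: [0-8 FREE][9-13 ALLOC][14-23 ALLOC][24-35 ALLOC][36-49 ALLOC][50-53 FREE]
Op 6: a = realloc(a, 1) -> a = 14; heap: [0-8 FREE][9-13 ALLOC][14-14 ALLOC][15-23 FREE][24-35 ALLOC][36-49 ALLOC][50-53 FREE]
Op 7: c = realloc(c, 22) -> NULL (c unchanged); heap: [0-8 FREE][9-13 ALLOC][14-14 ALLOC][15-23 FREE][24-35 ALLOC][36-49 ALLOC][50-53 FREE]
Op 8: b = realloc(b, 12) -> NULL (b unchanged); heap: [0-8 FREE][9-13 ALLOC][14-14 ALLOC][15-23 FREE][24-35 ALLOC][36-49 ALLOC][50-53 FREE]
Op 9: free(d) -> (freed d); heap: [0-8 FREE][9-13 ALLOC][14-14 ALLOC][15-23 FREE][24-35 ALLOC][36-53 FREE]
Op 10: e = malloc(12) -> e = 36; heap: [0-8 FREE][9-13 ALLOC][14-14 ALLOC][15-23 FREE][24-35 ALLOC][36-47 ALLOC][48-53 FREE]
Free blocks: [9 9 6] total_free=24 largest=9 -> 100*(24-9)/24 = 1500/24 = 62.5 -> rounds to 63

Answer: 63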